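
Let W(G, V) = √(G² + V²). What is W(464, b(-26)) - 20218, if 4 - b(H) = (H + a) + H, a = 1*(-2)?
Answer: -20218 + 58*√65 ≈ -19750.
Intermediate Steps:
a = -2
b(H) = 6 - 2*H (b(H) = 4 - ((H - 2) + H) = 4 - ((-2 + H) + H) = 4 - (-2 + 2*H) = 4 + (2 - 2*H) = 6 - 2*H)
W(464, b(-26)) - 20218 = √(464² + (6 - 2*(-26))²) - 20218 = √(215296 + (6 + 52)²) - 20218 = √(215296 + 58²) - 20218 = √(215296 + 3364) - 20218 = √218660 - 20218 = 58*√65 - 20218 = -20218 + 58*√65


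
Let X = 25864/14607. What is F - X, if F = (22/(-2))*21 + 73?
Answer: -2333770/14607 ≈ -159.77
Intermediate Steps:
X = 25864/14607 (X = 25864*(1/14607) = 25864/14607 ≈ 1.7707)
F = -158 (F = (22*(-1/2))*21 + 73 = -11*21 + 73 = -231 + 73 = -158)
F - X = -158 - 1*25864/14607 = -158 - 25864/14607 = -2333770/14607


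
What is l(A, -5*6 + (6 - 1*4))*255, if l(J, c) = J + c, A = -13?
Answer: -10455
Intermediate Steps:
l(A, -5*6 + (6 - 1*4))*255 = (-13 + (-5*6 + (6 - 1*4)))*255 = (-13 + (-30 + (6 - 4)))*255 = (-13 + (-30 + 2))*255 = (-13 - 28)*255 = -41*255 = -10455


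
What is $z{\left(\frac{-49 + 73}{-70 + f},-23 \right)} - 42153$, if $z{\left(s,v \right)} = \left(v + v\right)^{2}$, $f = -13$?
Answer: $-40037$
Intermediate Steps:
$z{\left(s,v \right)} = 4 v^{2}$ ($z{\left(s,v \right)} = \left(2 v\right)^{2} = 4 v^{2}$)
$z{\left(\frac{-49 + 73}{-70 + f},-23 \right)} - 42153 = 4 \left(-23\right)^{2} - 42153 = 4 \cdot 529 - 42153 = 2116 - 42153 = -40037$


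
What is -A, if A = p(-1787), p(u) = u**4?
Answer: -10197605570161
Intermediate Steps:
A = 10197605570161 (A = (-1787)**4 = 10197605570161)
-A = -1*10197605570161 = -10197605570161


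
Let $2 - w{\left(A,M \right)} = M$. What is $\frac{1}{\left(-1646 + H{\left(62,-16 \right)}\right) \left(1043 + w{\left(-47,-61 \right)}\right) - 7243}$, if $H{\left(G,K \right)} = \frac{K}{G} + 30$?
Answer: $- \frac{31}{55639557} \approx -5.5716 \cdot 10^{-7}$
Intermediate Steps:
$w{\left(A,M \right)} = 2 - M$
$H{\left(G,K \right)} = 30 + \frac{K}{G}$
$\frac{1}{\left(-1646 + H{\left(62,-16 \right)}\right) \left(1043 + w{\left(-47,-61 \right)}\right) - 7243} = \frac{1}{\left(-1646 + \left(30 - \frac{16}{62}\right)\right) \left(1043 + \left(2 - -61\right)\right) - 7243} = \frac{1}{\left(-1646 + \left(30 - \frac{8}{31}\right)\right) \left(1043 + \left(2 + 61\right)\right) - 7243} = \frac{1}{\left(-1646 + \left(30 - \frac{8}{31}\right)\right) \left(1043 + 63\right) - 7243} = \frac{1}{\left(-1646 + \frac{922}{31}\right) 1106 - 7243} = \frac{1}{\left(- \frac{50104}{31}\right) 1106 - 7243} = \frac{1}{- \frac{55415024}{31} - 7243} = \frac{1}{- \frac{55639557}{31}} = - \frac{31}{55639557}$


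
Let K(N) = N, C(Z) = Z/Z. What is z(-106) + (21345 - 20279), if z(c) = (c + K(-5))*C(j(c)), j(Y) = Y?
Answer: 955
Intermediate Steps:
C(Z) = 1
z(c) = -5 + c (z(c) = (c - 5)*1 = (-5 + c)*1 = -5 + c)
z(-106) + (21345 - 20279) = (-5 - 106) + (21345 - 20279) = -111 + 1066 = 955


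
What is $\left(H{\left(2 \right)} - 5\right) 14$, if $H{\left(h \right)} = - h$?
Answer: $-98$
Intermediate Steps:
$\left(H{\left(2 \right)} - 5\right) 14 = \left(\left(-1\right) 2 - 5\right) 14 = \left(-2 - 5\right) 14 = \left(-7\right) 14 = -98$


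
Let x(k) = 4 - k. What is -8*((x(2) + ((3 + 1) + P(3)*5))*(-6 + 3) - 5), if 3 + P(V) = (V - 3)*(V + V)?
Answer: -176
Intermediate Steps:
P(V) = -3 + 2*V*(-3 + V) (P(V) = -3 + (V - 3)*(V + V) = -3 + (-3 + V)*(2*V) = -3 + 2*V*(-3 + V))
-8*((x(2) + ((3 + 1) + P(3)*5))*(-6 + 3) - 5) = -8*(((4 - 1*2) + ((3 + 1) + (-3 - 6*3 + 2*3²)*5))*(-6 + 3) - 5) = -8*(((4 - 2) + (4 + (-3 - 18 + 2*9)*5))*(-3) - 5) = -8*((2 + (4 + (-3 - 18 + 18)*5))*(-3) - 5) = -8*((2 + (4 - 3*5))*(-3) - 5) = -8*((2 + (4 - 15))*(-3) - 5) = -8*((2 - 11)*(-3) - 5) = -8*(-9*(-3) - 5) = -8*(27 - 5) = -8*22 = -176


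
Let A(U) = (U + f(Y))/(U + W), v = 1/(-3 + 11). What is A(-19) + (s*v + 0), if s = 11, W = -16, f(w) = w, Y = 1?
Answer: 529/280 ≈ 1.8893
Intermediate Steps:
v = 1/8 ≈ 0.12500
A(U) = (1 + U)/(-16 + U) (A(U) = (U + 1)/(U - 16) = (1 + U)/(-16 + U))
A(-19) + (s*v + 0) = (1 - 19)/(-16 - 19) + (11*(1/8) + 0) = -18/(-35) + (11/8 + 0) = -1/35*(-18) + 11/8 = 18/35 + 11/8 = 529/280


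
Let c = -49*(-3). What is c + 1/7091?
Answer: 1042378/7091 ≈ 147.00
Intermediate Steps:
c = 147
c + 1/7091 = 147 + 1/7091 = 1042378/7091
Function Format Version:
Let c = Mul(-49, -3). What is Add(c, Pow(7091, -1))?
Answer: Rational(1042378, 7091) ≈ 147.00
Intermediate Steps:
c = 147
Add(c, Pow(7091, -1)) = Add(147, Pow(7091, -1)) = Add(147, Rational(1, 7091)) = Rational(1042378, 7091)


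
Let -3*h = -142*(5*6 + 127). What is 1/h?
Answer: 3/22294 ≈ 0.00013457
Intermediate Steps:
h = 22294/3 (h = -(-142)*(5*6 + 127)/3 = -(-142)*(30 + 127)/3 = -(-142)*157/3 = -⅓*(-22294) = 22294/3 ≈ 7431.3)
1/h = 1/(22294/3) = 3/22294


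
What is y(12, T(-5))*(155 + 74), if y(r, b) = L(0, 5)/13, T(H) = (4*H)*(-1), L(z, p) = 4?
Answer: 916/13 ≈ 70.462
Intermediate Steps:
T(H) = -4*H
y(r, b) = 4/13
y(12, T(-5))*(155 + 74) = 4*(155 + 74)/13 = (4/13)*229 = 916/13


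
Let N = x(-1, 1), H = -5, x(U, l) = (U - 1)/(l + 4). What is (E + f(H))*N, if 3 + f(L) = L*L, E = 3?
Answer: -10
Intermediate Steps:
x(U, l) = (-1 + U)/(4 + l)
N = -⅖ (N = (-1 - 1)/(4 + 1) = -2/5 = (⅕)*(-2) = -⅖ ≈ -0.40000)
f(L) = -3 + L² (f(L) = -3 + L*L = -3 + L²)
(E + f(H))*N = (3 + (-3 + (-5)²))*(-⅖) = (3 + (-3 + 25))*(-⅖) = (3 + 22)*(-⅖) = 25*(-⅖) = -10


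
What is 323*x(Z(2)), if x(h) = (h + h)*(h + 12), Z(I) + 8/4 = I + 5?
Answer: 54910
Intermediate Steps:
Z(I) = 3 + I (Z(I) = -2 + (I + 5) = -2 + (5 + I) = 3 + I)
x(h) = 2*h*(12 + h) (x(h) = (2*h)*(12 + h) = 2*h*(12 + h))
323*x(Z(2)) = 323*(2*(3 + 2)*(12 + (3 + 2))) = 323*(2*5*(12 + 5)) = 323*(2*5*17) = 323*170 = 54910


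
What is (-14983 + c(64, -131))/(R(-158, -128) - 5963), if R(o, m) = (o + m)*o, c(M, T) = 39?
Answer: -14944/39225 ≈ -0.38098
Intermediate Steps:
R(o, m) = o*(m + o) (R(o, m) = (m + o)*o = o*(m + o))
(-14983 + c(64, -131))/(R(-158, -128) - 5963) = (-14983 + 39)/(-158*(-128 - 158) - 5963) = -14944/(-158*(-286) - 5963) = -14944/(45188 - 5963) = -14944/39225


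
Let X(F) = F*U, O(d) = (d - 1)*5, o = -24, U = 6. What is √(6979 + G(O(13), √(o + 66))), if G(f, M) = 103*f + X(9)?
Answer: √13213 ≈ 114.95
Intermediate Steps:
O(d) = -5 + 5*d (O(d) = (-1 + d)*5 = -5 + 5*d)
X(F) = 6*F (X(F) = F*6 = 6*F)
G(f, M) = 54 + 103*f (G(f, M) = 103*f + 6*9 = 103*f + 54 = 54 + 103*f)
√(6979 + G(O(13), √(o + 66))) = √(6979 + (54 + 103*(-5 + 5*13))) = √(6979 + (54 + 103*(-5 + 65))) = √(6979 + (54 + 103*60)) = √(6979 + (54 + 6180)) = √(6979 + 6234) = √13213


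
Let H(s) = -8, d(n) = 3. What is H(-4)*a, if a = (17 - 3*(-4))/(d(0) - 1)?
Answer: -116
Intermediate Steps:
a = 29/2 (a = (17 - 3*(-4))/(3 - 1) = (17 + 12)/2 = 29*(½) = 29/2 ≈ 14.500)
H(-4)*a = -8*29/2 = -116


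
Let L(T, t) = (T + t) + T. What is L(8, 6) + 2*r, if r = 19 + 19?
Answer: 98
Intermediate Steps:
L(T, t) = t + 2*T
r = 38
L(8, 6) + 2*r = (6 + 2*8) + 2*38 = (6 + 16) + 76 = 22 + 76 = 98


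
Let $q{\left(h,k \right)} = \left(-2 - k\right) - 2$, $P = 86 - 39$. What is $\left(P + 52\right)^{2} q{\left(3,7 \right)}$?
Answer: $-107811$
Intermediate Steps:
$P = 47$ ($P = 86 - 39 = 47$)
$q{\left(h,k \right)} = -4 - k$ ($q{\left(h,k \right)} = \left(-2 - k\right) - 2 = -4 - k$)
$\left(P + 52\right)^{2} q{\left(3,7 \right)} = \left(47 + 52\right)^{2} \left(-4 - 7\right) = 99^{2} \left(-4 - 7\right) = 9801 \left(-11\right) = -107811$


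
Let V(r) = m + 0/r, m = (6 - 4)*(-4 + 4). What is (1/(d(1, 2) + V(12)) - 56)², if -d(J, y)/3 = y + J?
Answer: 255025/81 ≈ 3148.5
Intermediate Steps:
d(J, y) = -3*J - 3*y (d(J, y) = -3*(y + J) = -3*(J + y) = -3*J - 3*y)
m = 0 (m = 2*0 = 0)
V(r) = 0 (V(r) = 0 + 0/r = 0 + 0 = 0)
(1/(d(1, 2) + V(12)) - 56)² = (1/((-3*1 - 3*2) + 0) - 56)² = (1/((-3 - 6) + 0) - 56)² = (1/(-9 + 0) - 56)² = (1/(-9) - 56)² = (-⅑ - 56)² = (-505/9)² = 255025/81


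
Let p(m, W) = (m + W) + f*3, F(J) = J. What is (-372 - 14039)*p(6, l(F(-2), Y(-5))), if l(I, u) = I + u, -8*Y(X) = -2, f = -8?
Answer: 1138469/4 ≈ 2.8462e+5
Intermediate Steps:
Y(X) = 1/4 (Y(X) = -1/8*(-2) = 1/4)
p(m, W) = -24 + W + m (p(m, W) = (m + W) - 8*3 = (W + m) - 24 = -24 + W + m)
(-372 - 14039)*p(6, l(F(-2), Y(-5))) = (-372 - 14039)*(-24 + (-2 + 1/4) + 6) = -14411*(-24 - 7/4 + 6) = -14411*(-79/4) = 1138469/4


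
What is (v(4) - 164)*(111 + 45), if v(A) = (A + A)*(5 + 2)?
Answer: -16848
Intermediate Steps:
v(A) = 14*A (v(A) = (2*A)*7 = 14*A)
(v(4) - 164)*(111 + 45) = (14*4 - 164)*(111 + 45) = (56 - 164)*156 = -108*156 = -16848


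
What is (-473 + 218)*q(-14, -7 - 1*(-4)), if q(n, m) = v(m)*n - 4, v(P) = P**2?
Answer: 33150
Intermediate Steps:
q(n, m) = -4 + n*m**2 (q(n, m) = m**2*n - 4 = n*m**2 - 4 = -4 + n*m**2)
(-473 + 218)*q(-14, -7 - 1*(-4)) = (-473 + 218)*(-4 - 14*(-7 - 1*(-4))**2) = -255*(-4 - 14*(-7 + 4)**2) = -255*(-4 - 14*(-3)**2) = -255*(-4 - 14*9) = -255*(-4 - 126) = -255*(-130) = 33150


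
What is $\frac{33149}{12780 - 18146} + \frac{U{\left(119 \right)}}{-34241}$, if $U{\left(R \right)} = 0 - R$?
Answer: $- \frac{1134416355}{183737206} \approx -6.1741$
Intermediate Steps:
$U{\left(R \right)} = - R$
$\frac{33149}{12780 - 18146} + \frac{U{\left(119 \right)}}{-34241} = \frac{33149}{12780 - 18146} + \frac{\left(-1\right) 119}{-34241} = \frac{33149}{-5366} - - \frac{119}{34241} = 33149 \left(- \frac{1}{5366}\right) + \frac{119}{34241} = - \frac{33149}{5366} + \frac{119}{34241} = - \frac{1134416355}{183737206}$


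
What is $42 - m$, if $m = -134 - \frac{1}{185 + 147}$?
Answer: $\frac{58433}{332} \approx 176.0$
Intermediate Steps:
$m = - \frac{44489}{332}$ ($m = -134 - \frac{1}{332} = - \frac{44489}{332} \approx -134.0$)
$42 - m = 42 - - \frac{44489}{332} = 42 + \frac{44489}{332} = \frac{58433}{332}$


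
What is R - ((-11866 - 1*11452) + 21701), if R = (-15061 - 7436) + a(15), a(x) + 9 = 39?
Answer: -20850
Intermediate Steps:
a(x) = 30 (a(x) = -9 + 39 = 30)
R = -22467 (R = (-15061 - 7436) + 30 = -22497 + 30 = -22467)
R - ((-11866 - 1*11452) + 21701) = -22467 - ((-11866 - 1*11452) + 21701) = -22467 - ((-11866 - 11452) + 21701) = -22467 - (-23318 + 21701) = -22467 - 1*(-1617) = -22467 + 1617 = -20850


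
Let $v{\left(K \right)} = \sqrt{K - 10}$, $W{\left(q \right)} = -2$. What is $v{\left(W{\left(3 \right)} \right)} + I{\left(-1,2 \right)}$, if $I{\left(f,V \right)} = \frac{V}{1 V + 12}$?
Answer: $\frac{1}{7} + 2 i \sqrt{3} \approx 0.14286 + 3.4641 i$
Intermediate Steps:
$I{\left(f,V \right)} = \frac{V}{12 + V}$ ($I{\left(f,V \right)} = \frac{V}{V + 12} = \frac{V}{12 + V}$)
$v{\left(K \right)} = \sqrt{-10 + K}$
$v{\left(W{\left(3 \right)} \right)} + I{\left(-1,2 \right)} = \sqrt{-10 - 2} + \frac{2}{12 + 2} = \sqrt{-12} + \frac{2}{14} = 2 i \sqrt{3} + 2 \cdot \frac{1}{14} = 2 i \sqrt{3} + \frac{1}{7} = \frac{1}{7} + 2 i \sqrt{3}$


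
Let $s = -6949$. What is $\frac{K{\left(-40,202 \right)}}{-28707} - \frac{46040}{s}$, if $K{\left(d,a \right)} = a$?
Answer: $\frac{1320266582}{199484943} \approx 6.6184$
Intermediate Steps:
$\frac{K{\left(-40,202 \right)}}{-28707} - \frac{46040}{s} = \frac{202}{-28707} - \frac{46040}{-6949} = 202 \left(- \frac{1}{28707}\right) - - \frac{46040}{6949} = - \frac{202}{28707} + \frac{46040}{6949} = \frac{1320266582}{199484943}$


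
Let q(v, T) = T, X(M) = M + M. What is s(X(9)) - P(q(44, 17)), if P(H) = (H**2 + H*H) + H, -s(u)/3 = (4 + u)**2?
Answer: -2047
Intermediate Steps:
X(M) = 2*M
s(u) = -3*(4 + u)**2
P(H) = H + 2*H**2 (P(H) = (H**2 + H**2) + H = 2*H**2 + H = H + 2*H**2)
s(X(9)) - P(q(44, 17)) = -3*(4 + 2*9)**2 - 17*(1 + 2*17) = -3*(4 + 18)**2 - 17*(1 + 34) = -3*22**2 - 17*35 = -3*484 - 1*595 = -1452 - 595 = -2047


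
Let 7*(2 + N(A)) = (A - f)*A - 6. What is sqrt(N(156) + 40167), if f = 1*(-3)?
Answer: sqrt(2141671)/7 ≈ 209.06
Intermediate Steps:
f = -3
N(A) = -20/7 + A*(3 + A)/7 (N(A) = -2 + ((A - 1*(-3))*A - 6)/7 = -2 + ((A + 3)*A - 6)/7 = -2 + ((3 + A)*A - 6)/7 = -2 + (A*(3 + A) - 6)/7 = -2 + (-6 + A*(3 + A))/7 = -2 + (-6/7 + A*(3 + A)/7) = -20/7 + A*(3 + A)/7)
sqrt(N(156) + 40167) = sqrt((-20/7 + (1/7)*156**2 + (3/7)*156) + 40167) = sqrt((-20/7 + (1/7)*24336 + 468/7) + 40167) = sqrt((-20/7 + 24336/7 + 468/7) + 40167) = sqrt(24784/7 + 40167) = sqrt(305953/7) = sqrt(2141671)/7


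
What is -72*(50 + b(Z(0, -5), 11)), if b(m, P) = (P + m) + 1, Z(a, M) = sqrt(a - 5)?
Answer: -4464 - 72*I*sqrt(5) ≈ -4464.0 - 161.0*I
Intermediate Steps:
Z(a, M) = sqrt(-5 + a)
b(m, P) = 1 + P + m
-72*(50 + b(Z(0, -5), 11)) = -72*(50 + (1 + 11 + sqrt(-5 + 0))) = -72*(50 + (1 + 11 + sqrt(-5))) = -72*(50 + (1 + 11 + I*sqrt(5))) = -72*(50 + (12 + I*sqrt(5))) = -72*(62 + I*sqrt(5)) = -4464 - 72*I*sqrt(5)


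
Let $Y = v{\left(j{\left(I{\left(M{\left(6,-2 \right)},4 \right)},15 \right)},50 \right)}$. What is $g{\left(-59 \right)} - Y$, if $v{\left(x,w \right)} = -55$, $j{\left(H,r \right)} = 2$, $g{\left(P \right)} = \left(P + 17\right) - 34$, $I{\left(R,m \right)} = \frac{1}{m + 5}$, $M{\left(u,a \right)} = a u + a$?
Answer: $-21$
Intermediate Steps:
$M{\left(u,a \right)} = a + a u$
$I{\left(R,m \right)} = \frac{1}{5 + m}$
$g{\left(P \right)} = -17 + P$ ($g{\left(P \right)} = \left(17 + P\right) - 34 = -17 + P$)
$Y = -55$
$g{\left(-59 \right)} - Y = \left(-17 - 59\right) - -55 = -76 + 55 = -21$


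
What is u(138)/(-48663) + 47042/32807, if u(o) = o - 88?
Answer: 2287564496/1596487041 ≈ 1.4329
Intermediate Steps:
u(o) = -88 + o
u(138)/(-48663) + 47042/32807 = (-88 + 138)/(-48663) + 47042/32807 = 50*(-1/48663) + 47042*(1/32807) = -50/48663 + 47042/32807 = 2287564496/1596487041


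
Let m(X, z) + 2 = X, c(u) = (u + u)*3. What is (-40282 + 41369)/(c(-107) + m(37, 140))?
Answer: -1087/607 ≈ -1.7908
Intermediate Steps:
c(u) = 6*u (c(u) = (2*u)*3 = 6*u)
m(X, z) = -2 + X
(-40282 + 41369)/(c(-107) + m(37, 140)) = (-40282 + 41369)/(6*(-107) + (-2 + 37)) = 1087/(-642 + 35) = 1087/(-607) = 1087*(-1/607) = -1087/607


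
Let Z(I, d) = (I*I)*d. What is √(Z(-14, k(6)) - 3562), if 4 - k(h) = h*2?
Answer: 3*I*√570 ≈ 71.624*I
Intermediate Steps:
k(h) = 4 - 2*h (k(h) = 4 - h*2 = 4 - 2*h)
Z(I, d) = d*I² (Z(I, d) = I²*d = d*I²)
√(Z(-14, k(6)) - 3562) = √((4 - 2*6)*(-14)² - 3562) = √((4 - 12)*196 - 3562) = √(-8*196 - 3562) = √(-1568 - 3562) = √(-5130) = 3*I*√570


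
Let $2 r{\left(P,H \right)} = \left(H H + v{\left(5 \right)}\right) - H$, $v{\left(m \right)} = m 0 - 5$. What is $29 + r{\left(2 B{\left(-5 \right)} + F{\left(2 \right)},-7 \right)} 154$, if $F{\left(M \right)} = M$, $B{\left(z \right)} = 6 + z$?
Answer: $3956$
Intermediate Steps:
$v{\left(m \right)} = -5$ ($v{\left(m \right)} = 0 - 5 = -5$)
$r{\left(P,H \right)} = - \frac{5}{2} + \frac{H^{2}}{2} - \frac{H}{2}$ ($r{\left(P,H \right)} = \frac{\left(H H - 5\right) - H}{2} = \frac{\left(H^{2} - 5\right) - H}{2} = \frac{\left(-5 + H^{2}\right) - H}{2} = \frac{-5 + H^{2} - H}{2} = - \frac{5}{2} + \frac{H^{2}}{2} - \frac{H}{2}$)
$29 + r{\left(2 B{\left(-5 \right)} + F{\left(2 \right)},-7 \right)} 154 = 29 + \left(- \frac{5}{2} + \frac{\left(-7\right)^{2}}{2} - - \frac{7}{2}\right) 154 = 29 + \left(- \frac{5}{2} + \frac{1}{2} \cdot 49 + \frac{7}{2}\right) 154 = 29 + \left(- \frac{5}{2} + \frac{49}{2} + \frac{7}{2}\right) 154 = 29 + \frac{51}{2} \cdot 154 = 29 + 3927 = 3956$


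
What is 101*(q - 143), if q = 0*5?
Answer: -14443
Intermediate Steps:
q = 0
101*(q - 143) = 101*(0 - 143) = 101*(-143) = -14443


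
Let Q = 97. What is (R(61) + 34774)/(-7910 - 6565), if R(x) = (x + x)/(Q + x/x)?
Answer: -1703987/709275 ≈ -2.4024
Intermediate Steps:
R(x) = x/49 (R(x) = (x + x)/(97 + x/x) = (2*x)/(97 + 1) = (2*x)/98 = (2*x)*(1/98) = x/49)
(R(61) + 34774)/(-7910 - 6565) = ((1/49)*61 + 34774)/(-7910 - 6565) = (61/49 + 34774)/(-14475) = (1703987/49)*(-1/14475) = -1703987/709275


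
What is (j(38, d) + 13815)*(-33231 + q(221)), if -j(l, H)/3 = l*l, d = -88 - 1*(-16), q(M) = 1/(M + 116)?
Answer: -106198656618/337 ≈ -3.1513e+8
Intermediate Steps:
q(M) = 1/(116 + M)
d = -72 (d = -88 + 16 = -72)
j(l, H) = -3*l**2 (j(l, H) = -3*l*l = -3*l**2)
(j(38, d) + 13815)*(-33231 + q(221)) = (-3*38**2 + 13815)*(-33231 + 1/(116 + 221)) = (-3*1444 + 13815)*(-33231 + 1/337) = (-4332 + 13815)*(-33231 + 1/337) = 9483*(-11198846/337) = -106198656618/337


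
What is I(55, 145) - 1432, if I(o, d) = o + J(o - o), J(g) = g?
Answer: -1377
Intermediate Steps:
I(o, d) = o (I(o, d) = o + (o - o) = o + 0 = o)
I(55, 145) - 1432 = 55 - 1432 = -1377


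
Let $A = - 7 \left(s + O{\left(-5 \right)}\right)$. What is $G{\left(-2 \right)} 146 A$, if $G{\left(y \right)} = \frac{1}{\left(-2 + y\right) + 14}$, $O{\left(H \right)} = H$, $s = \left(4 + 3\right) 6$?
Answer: $- \frac{18907}{5} \approx -3781.4$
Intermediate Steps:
$s = 42$ ($s = 7 \cdot 6 = 42$)
$G{\left(y \right)} = \frac{1}{12 + y}$
$A = -259$ ($A = - 7 \left(42 - 5\right) = \left(-7\right) 37 = -259$)
$G{\left(-2 \right)} 146 A = \frac{1}{12 - 2} \cdot 146 \left(-259\right) = \frac{1}{10} \cdot 146 \left(-259\right) = \frac{73}{5} \left(-259\right) = - \frac{18907}{5}$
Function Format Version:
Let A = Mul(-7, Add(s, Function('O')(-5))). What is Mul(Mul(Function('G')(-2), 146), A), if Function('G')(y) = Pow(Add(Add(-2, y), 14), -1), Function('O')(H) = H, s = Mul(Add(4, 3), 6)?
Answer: Rational(-18907, 5) ≈ -3781.4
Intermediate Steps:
s = 42 (s = Mul(7, 6) = 42)
Function('G')(y) = Pow(Add(12, y), -1)
A = -259 (A = Mul(-7, Add(42, -5)) = Mul(-7, 37) = -259)
Mul(Mul(Function('G')(-2), 146), A) = Mul(Mul(Pow(Add(12, -2), -1), 146), -259) = Mul(Mul(Pow(10, -1), 146), -259) = Mul(Mul(Rational(1, 10), 146), -259) = Mul(Rational(73, 5), -259) = Rational(-18907, 5)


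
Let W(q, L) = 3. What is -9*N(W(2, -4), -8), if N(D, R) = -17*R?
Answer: -1224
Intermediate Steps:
-9*N(W(2, -4), -8) = -(-153)*(-8) = -9*136 = -1224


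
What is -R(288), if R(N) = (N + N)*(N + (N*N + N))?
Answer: -48107520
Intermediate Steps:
R(N) = 2*N*(N² + 2*N) (R(N) = (2*N)*(N + (N² + N)) = (2*N)*(N + (N + N²)) = (2*N)*(N² + 2*N) = 2*N*(N² + 2*N))
-R(288) = -2*288²*(2 + 288) = -2*82944*290 = -1*48107520 = -48107520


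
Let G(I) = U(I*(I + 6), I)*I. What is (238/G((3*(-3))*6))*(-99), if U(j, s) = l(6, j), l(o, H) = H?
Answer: 1309/7776 ≈ 0.16834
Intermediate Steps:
U(j, s) = j
G(I) = I**2*(6 + I) (G(I) = (I*(I + 6))*I = (I*(6 + I))*I = I**2*(6 + I))
(238/G((3*(-3))*6))*(-99) = (238/((((3*(-3))*6)**2*(6 + (3*(-3))*6))))*(-99) = (238/(((-9*6)**2*(6 - 9*6))))*(-99) = (238/(((-54)**2*(6 - 54))))*(-99) = (238/((2916*(-48))))*(-99) = (238/(-139968))*(-99) = (238*(-1/139968))*(-99) = -119/69984*(-99) = 1309/7776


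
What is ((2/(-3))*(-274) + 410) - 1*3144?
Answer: -7654/3 ≈ -2551.3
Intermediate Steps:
((2/(-3))*(-274) + 410) - 1*3144 = ((2*(-⅓))*(-274) + 410) - 3144 = (-⅔*(-274) + 410) - 3144 = (548/3 + 410) - 3144 = 1778/3 - 3144 = -7654/3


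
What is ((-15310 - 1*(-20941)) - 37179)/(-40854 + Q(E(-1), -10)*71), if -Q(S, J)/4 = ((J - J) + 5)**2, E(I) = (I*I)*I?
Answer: 15774/23977 ≈ 0.65788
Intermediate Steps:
E(I) = I**3 (E(I) = I**2*I = I**3)
Q(S, J) = -100 (Q(S, J) = -4*((J - J) + 5)**2 = -4*(0 + 5)**2 = -4*5**2 = -4*25 = -100)
((-15310 - 1*(-20941)) - 37179)/(-40854 + Q(E(-1), -10)*71) = ((-15310 - 1*(-20941)) - 37179)/(-40854 - 100*71) = ((-15310 + 20941) - 37179)/(-40854 - 7100) = (5631 - 37179)/(-47954) = -31548*(-1/47954) = 15774/23977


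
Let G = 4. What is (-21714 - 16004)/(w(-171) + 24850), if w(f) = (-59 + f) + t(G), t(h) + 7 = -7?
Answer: -18859/12303 ≈ -1.5329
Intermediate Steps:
t(h) = -14 (t(h) = -7 - 7 = -14)
w(f) = -73 + f (w(f) = (-59 + f) - 14 = -73 + f)
(-21714 - 16004)/(w(-171) + 24850) = (-21714 - 16004)/((-73 - 171) + 24850) = -37718/(-244 + 24850) = -37718/24606 = -37718*1/24606 = -18859/12303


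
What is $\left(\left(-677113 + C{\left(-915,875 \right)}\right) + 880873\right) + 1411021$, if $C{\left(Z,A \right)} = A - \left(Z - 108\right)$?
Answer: $1616679$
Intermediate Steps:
$C{\left(Z,A \right)} = 108 + A - Z$ ($C{\left(Z,A \right)} = A - \left(-108 + Z\right) = 108 + A - Z$)
$\left(\left(-677113 + C{\left(-915,875 \right)}\right) + 880873\right) + 1411021 = \left(\left(-677113 + \left(108 + 875 - -915\right)\right) + 880873\right) + 1411021 = \left(\left(-677113 + \left(108 + 875 + 915\right)\right) + 880873\right) + 1411021 = \left(\left(-677113 + 1898\right) + 880873\right) + 1411021 = \left(-675215 + 880873\right) + 1411021 = 205658 + 1411021 = 1616679$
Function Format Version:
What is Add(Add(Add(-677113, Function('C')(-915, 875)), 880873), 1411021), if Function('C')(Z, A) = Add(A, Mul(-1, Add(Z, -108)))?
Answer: 1616679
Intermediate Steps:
Function('C')(Z, A) = Add(108, A, Mul(-1, Z)) (Function('C')(Z, A) = Add(A, Mul(-1, Add(-108, Z))) = Add(A, Add(108, Mul(-1, Z))) = Add(108, A, Mul(-1, Z)))
Add(Add(Add(-677113, Function('C')(-915, 875)), 880873), 1411021) = Add(Add(Add(-677113, Add(108, 875, Mul(-1, -915))), 880873), 1411021) = Add(Add(Add(-677113, Add(108, 875, 915)), 880873), 1411021) = Add(Add(Add(-677113, 1898), 880873), 1411021) = Add(Add(-675215, 880873), 1411021) = Add(205658, 1411021) = 1616679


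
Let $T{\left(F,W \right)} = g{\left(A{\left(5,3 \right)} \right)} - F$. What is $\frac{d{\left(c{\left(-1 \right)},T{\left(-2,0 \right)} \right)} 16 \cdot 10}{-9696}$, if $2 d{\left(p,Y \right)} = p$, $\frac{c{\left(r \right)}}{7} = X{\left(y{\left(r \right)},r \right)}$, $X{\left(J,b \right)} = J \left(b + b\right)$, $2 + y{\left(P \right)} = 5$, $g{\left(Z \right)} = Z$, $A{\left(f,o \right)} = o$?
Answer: $\frac{35}{101} \approx 0.34653$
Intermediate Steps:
$T{\left(F,W \right)} = 3 - F$
$y{\left(P \right)} = 3$ ($y{\left(P \right)} = -2 + 5 = 3$)
$X{\left(J,b \right)} = 2 J b$ ($X{\left(J,b \right)} = J 2 b = 2 J b$)
$c{\left(r \right)} = 42 r$ ($c{\left(r \right)} = 7 \cdot 2 \cdot 3 r = 7 \cdot 6 r = 42 r$)
$d{\left(p,Y \right)} = \frac{p}{2}$
$\frac{d{\left(c{\left(-1 \right)},T{\left(-2,0 \right)} \right)} 16 \cdot 10}{-9696} = \frac{\frac{42 \left(-1\right)}{2} \cdot 16 \cdot 10}{-9696} = \frac{1}{2} \left(-42\right) 16 \cdot 10 \left(- \frac{1}{9696}\right) = \left(-21\right) 16 \cdot 10 \left(- \frac{1}{9696}\right) = \left(-336\right) 10 \left(- \frac{1}{9696}\right) = \left(-3360\right) \left(- \frac{1}{9696}\right) = \frac{35}{101}$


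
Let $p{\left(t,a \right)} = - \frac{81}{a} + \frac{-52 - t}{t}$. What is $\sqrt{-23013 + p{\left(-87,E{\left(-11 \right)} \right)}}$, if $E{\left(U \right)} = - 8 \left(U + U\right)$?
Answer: $\frac{i \sqrt{337235567691}}{3828} \approx 151.7 i$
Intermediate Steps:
$E{\left(U \right)} = - 16 U$ ($E{\left(U \right)} = - 8 \cdot 2 U = - 16 U$)
$p{\left(t,a \right)} = - \frac{81}{a} + \frac{-52 - t}{t}$
$\sqrt{-23013 + p{\left(-87,E{\left(-11 \right)} \right)}} = \sqrt{-23013 - \left(1 - \frac{52}{87} + \frac{81}{176}\right)} = \sqrt{-23013 - \left(\frac{35}{87} + \frac{81}{176}\right)} = \sqrt{-23013 - \frac{13207}{15312}} = \sqrt{- \frac{352388263}{15312}} = \frac{i \sqrt{337235567691}}{3828}$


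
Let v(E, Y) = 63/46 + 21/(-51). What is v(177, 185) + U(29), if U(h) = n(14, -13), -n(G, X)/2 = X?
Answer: 21081/782 ≈ 26.958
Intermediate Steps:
n(G, X) = -2*X
v(E, Y) = 749/782 (v(E, Y) = 63*(1/46) + 21*(-1/51) = 63/46 - 7/17 = 749/782)
U(h) = 26 (U(h) = -2*(-13) = 26)
v(177, 185) + U(29) = 749/782 + 26 = 21081/782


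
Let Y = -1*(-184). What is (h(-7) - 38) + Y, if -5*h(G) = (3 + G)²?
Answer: 714/5 ≈ 142.80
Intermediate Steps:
h(G) = -(3 + G)²/5
Y = 184
(h(-7) - 38) + Y = (-(3 - 7)²/5 - 38) + 184 = (-⅕*(-4)² - 38) + 184 = (-⅕*16 - 38) + 184 = (-16/5 - 38) + 184 = -206/5 + 184 = 714/5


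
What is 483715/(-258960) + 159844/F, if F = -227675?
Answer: -30304602973/11791743600 ≈ -2.5700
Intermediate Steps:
483715/(-258960) + 159844/F = 483715/(-258960) + 159844/(-227675) = 483715*(-1/258960) + 159844*(-1/227675) = -96743/51792 - 159844/227675 = -30304602973/11791743600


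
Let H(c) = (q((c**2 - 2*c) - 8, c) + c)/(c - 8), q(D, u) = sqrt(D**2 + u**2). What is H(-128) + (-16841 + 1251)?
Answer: -265014/17 - sqrt(4322497)/17 ≈ -15711.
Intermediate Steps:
H(c) = (c + sqrt(c**2 + (-8 + c**2 - 2*c)**2))/(-8 + c) (H(c) = (sqrt(((c**2 - 2*c) - 8)**2 + c**2) + c)/(c - 8) = (sqrt((-8 + c**2 - 2*c)**2 + c**2) + c)/(-8 + c) = (sqrt(c**2 + (-8 + c**2 - 2*c)**2) + c)/(-8 + c) = (c + sqrt(c**2 + (-8 + c**2 - 2*c)**2))/(-8 + c))
H(-128) + (-16841 + 1251) = (-128 + sqrt((-128)**2 + (8 - 1*(-128)**2 + 2*(-128))**2))/(-8 - 128) + (-16841 + 1251) = (-128 + sqrt(16384 + (8 - 1*16384 - 256)**2))/(-136) - 15590 = -(-128 + sqrt(16384 + (8 - 16384 - 256)**2))/136 - 15590 = -(-128 + sqrt(16384 + (-16632)**2))/136 - 15590 = -(-128 + sqrt(16384 + 276623424))/136 - 15590 = -(-128 + sqrt(276639808))/136 - 15590 = -(-128 + 8*sqrt(4322497))/136 - 15590 = (16/17 - sqrt(4322497)/17) - 15590 = -265014/17 - sqrt(4322497)/17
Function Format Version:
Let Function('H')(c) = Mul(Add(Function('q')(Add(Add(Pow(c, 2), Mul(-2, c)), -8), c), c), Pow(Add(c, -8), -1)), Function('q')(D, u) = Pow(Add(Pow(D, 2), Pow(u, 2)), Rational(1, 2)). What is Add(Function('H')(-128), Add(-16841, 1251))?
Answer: Add(Rational(-265014, 17), Mul(Rational(-1, 17), Pow(4322497, Rational(1, 2)))) ≈ -15711.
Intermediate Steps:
Function('H')(c) = Mul(Pow(Add(-8, c), -1), Add(c, Pow(Add(Pow(c, 2), Pow(Add(-8, Pow(c, 2), Mul(-2, c)), 2)), Rational(1, 2)))) (Function('H')(c) = Mul(Add(Pow(Add(Pow(Add(Add(Pow(c, 2), Mul(-2, c)), -8), 2), Pow(c, 2)), Rational(1, 2)), c), Pow(Add(c, -8), -1)) = Mul(Add(Pow(Add(Pow(Add(-8, Pow(c, 2), Mul(-2, c)), 2), Pow(c, 2)), Rational(1, 2)), c), Pow(Add(-8, c), -1)) = Mul(Add(Pow(Add(Pow(c, 2), Pow(Add(-8, Pow(c, 2), Mul(-2, c)), 2)), Rational(1, 2)), c), Pow(Add(-8, c), -1)) = Mul(Add(c, Pow(Add(Pow(c, 2), Pow(Add(-8, Pow(c, 2), Mul(-2, c)), 2)), Rational(1, 2))), Pow(Add(-8, c), -1)) = Mul(Pow(Add(-8, c), -1), Add(c, Pow(Add(Pow(c, 2), Pow(Add(-8, Pow(c, 2), Mul(-2, c)), 2)), Rational(1, 2)))))
Add(Function('H')(-128), Add(-16841, 1251)) = Add(Mul(Pow(Add(-8, -128), -1), Add(-128, Pow(Add(Pow(-128, 2), Pow(Add(8, Mul(-1, Pow(-128, 2)), Mul(2, -128)), 2)), Rational(1, 2)))), Add(-16841, 1251)) = Add(Mul(Pow(-136, -1), Add(-128, Pow(Add(16384, Pow(Add(8, Mul(-1, 16384), -256), 2)), Rational(1, 2)))), -15590) = Add(Mul(Rational(-1, 136), Add(-128, Pow(Add(16384, Pow(Add(8, -16384, -256), 2)), Rational(1, 2)))), -15590) = Add(Mul(Rational(-1, 136), Add(-128, Pow(Add(16384, Pow(-16632, 2)), Rational(1, 2)))), -15590) = Add(Mul(Rational(-1, 136), Add(-128, Pow(Add(16384, 276623424), Rational(1, 2)))), -15590) = Add(Mul(Rational(-1, 136), Add(-128, Pow(276639808, Rational(1, 2)))), -15590) = Add(Mul(Rational(-1, 136), Add(-128, Mul(8, Pow(4322497, Rational(1, 2))))), -15590) = Add(Add(Rational(16, 17), Mul(Rational(-1, 17), Pow(4322497, Rational(1, 2)))), -15590) = Add(Rational(-265014, 17), Mul(Rational(-1, 17), Pow(4322497, Rational(1, 2))))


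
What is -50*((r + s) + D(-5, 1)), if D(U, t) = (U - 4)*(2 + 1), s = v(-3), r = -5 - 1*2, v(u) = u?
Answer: 1850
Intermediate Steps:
r = -7 (r = -5 - 2 = -7)
s = -3
D(U, t) = -12 + 3*U (D(U, t) = (-4 + U)*3 = -12 + 3*U)
-50*((r + s) + D(-5, 1)) = -50*((-7 - 3) + (-12 + 3*(-5))) = -50*(-10 + (-12 - 15)) = -50*(-10 - 27) = -50*(-37) = 1850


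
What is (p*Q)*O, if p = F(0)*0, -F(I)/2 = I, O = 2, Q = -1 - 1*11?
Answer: 0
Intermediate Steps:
Q = -12 (Q = -1 - 11 = -12)
F(I) = -2*I
p = 0 (p = -2*0*0 = 0*0 = 0)
(p*Q)*O = (0*(-12))*2 = 0*2 = 0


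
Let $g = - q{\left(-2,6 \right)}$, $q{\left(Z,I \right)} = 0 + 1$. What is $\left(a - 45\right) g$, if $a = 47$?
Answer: $-2$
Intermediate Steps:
$q{\left(Z,I \right)} = 1$
$g = -1$ ($g = \left(-1\right) 1 = -1$)
$\left(a - 45\right) g = \left(47 - 45\right) \left(-1\right) = 2 \left(-1\right) = -2$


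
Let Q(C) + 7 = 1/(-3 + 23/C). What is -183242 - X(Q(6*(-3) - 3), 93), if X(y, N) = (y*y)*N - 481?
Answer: -1387796353/7396 ≈ -1.8764e+5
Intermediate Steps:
Q(C) = -7 + 1/(-3 + 23/C)
X(y, N) = -481 + N*y² (X(y, N) = y²*N - 481 = N*y² - 481 = -481 + N*y²)
-183242 - X(Q(6*(-3) - 3), 93) = -183242 - (-481 + 93*((161 - 22*(6*(-3) - 3))/(-23 + 3*(6*(-3) - 3)))²) = -183242 - (-481 + 93*((161 - 22*(-18 - 3))/(-23 + 3*(-18 - 3)))²) = -183242 - (-481 + 93*((161 - 22*(-21))/(-23 + 3*(-21)))²) = -183242 - (-481 + 93*((161 + 462)/(-23 - 63))²) = -183242 - (-481 + 93*(623/(-86))²) = -183242 - (-481 + 93*(-1/86*623)²) = -183242 - (-481 + 93*(-623/86)²) = -183242 - (-481 + 93*(388129/7396)) = -183242 - (-481 + 36095997/7396) = -183242 - 1*32538521/7396 = -183242 - 32538521/7396 = -1387796353/7396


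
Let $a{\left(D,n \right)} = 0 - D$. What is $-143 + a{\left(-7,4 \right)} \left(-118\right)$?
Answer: $-969$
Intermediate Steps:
$a{\left(D,n \right)} = - D$
$-143 + a{\left(-7,4 \right)} \left(-118\right) = -143 + \left(-1\right) \left(-7\right) \left(-118\right) = -143 + 7 \left(-118\right) = -143 - 826 = -969$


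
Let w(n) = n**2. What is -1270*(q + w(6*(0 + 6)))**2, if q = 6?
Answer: -2152909080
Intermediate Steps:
-1270*(q + w(6*(0 + 6)))**2 = -1270*(6 + (6*(0 + 6))**2)**2 = -1270*(6 + (6*6)**2)**2 = -1270*(6 + 36**2)**2 = -1270*(6 + 1296)**2 = -1270*1302**2 = -1270*1695204 = -2152909080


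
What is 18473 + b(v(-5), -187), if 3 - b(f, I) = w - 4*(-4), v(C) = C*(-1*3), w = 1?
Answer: 18459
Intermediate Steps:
v(C) = -3*C (v(C) = C*(-3) = -3*C)
b(f, I) = -14 (b(f, I) = 3 - (1 - 4*(-4)) = 3 - (1 + 16) = 3 - 1*17 = 3 - 17 = -14)
18473 + b(v(-5), -187) = 18473 - 14 = 18459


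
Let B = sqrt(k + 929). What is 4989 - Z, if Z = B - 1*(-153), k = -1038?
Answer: 4836 - I*sqrt(109) ≈ 4836.0 - 10.44*I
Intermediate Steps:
B = I*sqrt(109) (B = sqrt(-1038 + 929) = sqrt(-109) = I*sqrt(109) ≈ 10.44*I)
Z = 153 + I*sqrt(109) (Z = I*sqrt(109) - 1*(-153) = I*sqrt(109) + 153 = 153 + I*sqrt(109) ≈ 153.0 + 10.44*I)
4989 - Z = 4989 - (153 + I*sqrt(109)) = 4989 + (-153 - I*sqrt(109)) = 4836 - I*sqrt(109)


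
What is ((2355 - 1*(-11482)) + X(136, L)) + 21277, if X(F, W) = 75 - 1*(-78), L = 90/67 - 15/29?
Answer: 35267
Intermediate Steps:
L = 1605/1943 (L = 90*(1/67) - 15*1/29 = 90/67 - 15/29 = 1605/1943 ≈ 0.82604)
X(F, W) = 153 (X(F, W) = 75 + 78 = 153)
((2355 - 1*(-11482)) + X(136, L)) + 21277 = ((2355 - 1*(-11482)) + 153) + 21277 = ((2355 + 11482) + 153) + 21277 = (13837 + 153) + 21277 = 13990 + 21277 = 35267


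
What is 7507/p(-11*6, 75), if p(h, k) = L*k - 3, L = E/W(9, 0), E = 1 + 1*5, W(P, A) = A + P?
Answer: 7507/47 ≈ 159.72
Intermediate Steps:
E = 6 (E = 1 + 5 = 6)
L = ⅔ (L = 6/(0 + 9) = 6/9 = 6*(⅑) = ⅔ ≈ 0.66667)
p(h, k) = -3 + 2*k/3 (p(h, k) = 2*k/3 - 3 = -3 + 2*k/3)
7507/p(-11*6, 75) = 7507/(-3 + (⅔)*75) = 7507/(-3 + 50) = 7507/47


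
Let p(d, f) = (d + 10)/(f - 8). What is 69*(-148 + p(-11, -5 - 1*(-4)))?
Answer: -30613/3 ≈ -10204.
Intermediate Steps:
p(d, f) = (10 + d)/(-8 + f)
69*(-148 + p(-11, -5 - 1*(-4))) = 69*(-148 + (10 - 11)/(-8 + (-5 - 1*(-4)))) = 69*(-148 - 1/(-8 + (-5 + 4))) = 69*(-148 - 1/(-8 - 1)) = 69*(-148 - 1/(-9)) = 69*(-148 - ⅑*(-1)) = 69*(-148 + ⅑) = 69*(-1331/9) = -30613/3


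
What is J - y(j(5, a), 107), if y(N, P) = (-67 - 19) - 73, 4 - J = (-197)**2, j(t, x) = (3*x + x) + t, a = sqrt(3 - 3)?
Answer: -38646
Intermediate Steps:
a = 0 (a = sqrt(0) = 0)
j(t, x) = t + 4*x (j(t, x) = 4*x + t = t + 4*x)
J = -38805 (J = 4 - 1*(-197)**2 = 4 - 1*38809 = 4 - 38809 = -38805)
y(N, P) = -159 (y(N, P) = -86 - 73 = -159)
J - y(j(5, a), 107) = -38805 - 1*(-159) = -38805 + 159 = -38646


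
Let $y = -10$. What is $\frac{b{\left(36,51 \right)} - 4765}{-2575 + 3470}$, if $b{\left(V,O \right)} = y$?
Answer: $- \frac{955}{179} \approx -5.3352$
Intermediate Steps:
$b{\left(V,O \right)} = -10$
$\frac{b{\left(36,51 \right)} - 4765}{-2575 + 3470} = \frac{-10 - 4765}{-2575 + 3470} = - \frac{4775}{895} = \left(-4775\right) \frac{1}{895} = - \frac{955}{179}$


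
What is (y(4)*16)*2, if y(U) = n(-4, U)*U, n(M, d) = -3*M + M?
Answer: 1024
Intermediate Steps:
n(M, d) = -2*M
y(U) = 8*U (y(U) = (-2*(-4))*U = 8*U)
(y(4)*16)*2 = ((8*4)*16)*2 = (32*16)*2 = 512*2 = 1024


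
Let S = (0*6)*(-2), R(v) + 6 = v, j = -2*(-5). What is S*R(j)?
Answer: 0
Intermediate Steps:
j = 10
R(v) = -6 + v
S = 0 (S = 0*(-2) = 0)
S*R(j) = 0*(-6 + 10) = 0*4 = 0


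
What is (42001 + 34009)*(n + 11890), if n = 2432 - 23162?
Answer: -671928400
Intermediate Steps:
n = -20730
(42001 + 34009)*(n + 11890) = (42001 + 34009)*(-20730 + 11890) = 76010*(-8840) = -671928400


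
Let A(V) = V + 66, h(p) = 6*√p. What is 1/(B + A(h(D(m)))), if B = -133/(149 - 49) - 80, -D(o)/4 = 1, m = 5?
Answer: -51100/1263363 - 40000*I/1263363 ≈ -0.040448 - 0.031662*I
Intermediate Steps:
D(o) = -4 (D(o) = -4*1 = -4)
B = -8133/100 (B = -133/100 - 80 = -8133/100 ≈ -81.330)
A(V) = 66 + V
1/(B + A(h(D(m)))) = 1/(-8133/100 + (66 + 6*√(-4))) = 1/(-8133/100 + (66 + 6*(2*I))) = 1/(-8133/100 + (66 + 12*I)) = 1/(-1533/100 + 12*I) = 10000*(-1533/100 - 12*I)/3790089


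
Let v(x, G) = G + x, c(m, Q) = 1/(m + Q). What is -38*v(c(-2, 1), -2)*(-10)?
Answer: -1140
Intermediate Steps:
c(m, Q) = 1/(Q + m)
-38*v(c(-2, 1), -2)*(-10) = -38*(-2 + 1/(1 - 2))*(-10) = -38*(-2 + 1/(-1))*(-10) = -38*(-2 - 1)*(-10) = -38*(-3)*(-10) = 114*(-10) = -1140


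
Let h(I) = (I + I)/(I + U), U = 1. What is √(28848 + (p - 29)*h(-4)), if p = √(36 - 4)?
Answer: 2*√(64734 + 24*√2)/3 ≈ 169.66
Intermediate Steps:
p = 4*√2 (p = √32 = 4*√2 ≈ 5.6569)
h(I) = 2*I/(1 + I) (h(I) = (I + I)/(I + 1) = (2*I)/(1 + I) = 2*I/(1 + I))
√(28848 + (p - 29)*h(-4)) = √(28848 + (4*√2 - 29)*(2*(-4)/(1 - 4))) = √(28848 + (-29 + 4*√2)*(2*(-4)/(-3))) = √(28848 + (-29 + 4*√2)*(2*(-4)*(-⅓))) = √(28848 + (-29 + 4*√2)*(8/3)) = √(28848 + (-232/3 + 32*√2/3)) = √(86312/3 + 32*√2/3)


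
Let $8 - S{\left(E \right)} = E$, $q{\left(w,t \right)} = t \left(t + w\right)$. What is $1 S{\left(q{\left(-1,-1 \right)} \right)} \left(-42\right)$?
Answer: $-252$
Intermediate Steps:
$S{\left(E \right)} = 8 - E$
$1 S{\left(q{\left(-1,-1 \right)} \right)} \left(-42\right) = 1 \left(8 - - (-1 - 1)\right) \left(-42\right) = 1 \left(8 - \left(-1\right) \left(-2\right)\right) \left(-42\right) = 1 \left(8 - 2\right) \left(-42\right) = 1 \cdot 6 \left(-42\right) = 6 \left(-42\right) = -252$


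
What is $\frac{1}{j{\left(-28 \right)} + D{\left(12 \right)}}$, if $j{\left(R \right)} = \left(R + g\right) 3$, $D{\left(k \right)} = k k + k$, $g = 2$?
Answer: $\frac{1}{78} \approx 0.012821$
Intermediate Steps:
$D{\left(k \right)} = k + k^{2}$ ($D{\left(k \right)} = k^{2} + k = k + k^{2}$)
$j{\left(R \right)} = 6 + 3 R$ ($j{\left(R \right)} = \left(R + 2\right) 3 = \left(2 + R\right) 3 = 6 + 3 R$)
$\frac{1}{j{\left(-28 \right)} + D{\left(12 \right)}} = \frac{1}{\left(6 + 3 \left(-28\right)\right) + 12 \left(1 + 12\right)} = \frac{1}{\left(6 - 84\right) + 12 \cdot 13} = \frac{1}{-78 + 156} = \frac{1}{78}$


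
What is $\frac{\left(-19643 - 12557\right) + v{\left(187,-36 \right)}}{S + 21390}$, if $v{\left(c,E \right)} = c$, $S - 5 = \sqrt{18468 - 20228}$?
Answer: $- \frac{1383673}{924743} + \frac{14228 i \sqrt{110}}{50860865} \approx -1.4963 + 0.002934 i$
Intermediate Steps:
$S = 5 + 4 i \sqrt{110}$ ($S = 5 + \sqrt{18468 - 20228} = 5 + \sqrt{-1760} = 5 + 4 i \sqrt{110} \approx 5.0 + 41.952 i$)
$\frac{\left(-19643 - 12557\right) + v{\left(187,-36 \right)}}{S + 21390} = \frac{\left(-19643 - 12557\right) + 187}{\left(5 + 4 i \sqrt{110}\right) + 21390} = \frac{\left(-19643 - 12557\right) + 187}{21395 + 4 i \sqrt{110}} = \frac{-32200 + 187}{21395 + 4 i \sqrt{110}} = - \frac{32013}{21395 + 4 i \sqrt{110}}$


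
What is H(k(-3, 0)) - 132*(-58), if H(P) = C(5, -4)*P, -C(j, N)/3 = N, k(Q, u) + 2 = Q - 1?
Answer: 7584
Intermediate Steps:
k(Q, u) = -3 + Q (k(Q, u) = -2 + (Q - 1) = -2 + (-1 + Q) = -3 + Q)
C(j, N) = -3*N
H(P) = 12*P (H(P) = (-3*(-4))*P = 12*P)
H(k(-3, 0)) - 132*(-58) = 12*(-3 - 3) - 132*(-58) = 12*(-6) + 7656 = -72 + 7656 = 7584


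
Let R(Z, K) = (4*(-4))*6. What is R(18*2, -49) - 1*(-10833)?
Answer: 10737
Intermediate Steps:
R(Z, K) = -96 (R(Z, K) = -16*6 = -96)
R(18*2, -49) - 1*(-10833) = -96 - 1*(-10833) = -96 + 10833 = 10737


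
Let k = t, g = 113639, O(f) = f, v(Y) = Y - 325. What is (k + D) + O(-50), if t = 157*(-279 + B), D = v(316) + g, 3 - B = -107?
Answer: 87047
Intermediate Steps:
v(Y) = -325 + Y
B = 110 (B = 3 - 1*(-107) = 3 + 107 = 110)
D = 113630 (D = (-325 + 316) + 113639 = -9 + 113639 = 113630)
t = -26533 (t = 157*(-279 + 110) = 157*(-169) = -26533)
k = -26533
(k + D) + O(-50) = (-26533 + 113630) - 50 = 87097 - 50 = 87047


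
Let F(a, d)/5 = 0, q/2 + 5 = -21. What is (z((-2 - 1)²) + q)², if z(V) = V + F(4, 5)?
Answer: 1849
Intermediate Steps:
q = -52 (q = -10 + 2*(-21) = -10 - 42 = -52)
F(a, d) = 0 (F(a, d) = 5*0 = 0)
z(V) = V (z(V) = V + 0 = V)
(z((-2 - 1)²) + q)² = ((-2 - 1)² - 52)² = ((-3)² - 52)² = (9 - 52)² = (-43)² = 1849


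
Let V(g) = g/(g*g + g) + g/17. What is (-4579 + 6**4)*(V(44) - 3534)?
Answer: 8869067179/765 ≈ 1.1594e+7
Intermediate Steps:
V(g) = g/17 + g/(g + g**2) (V(g) = g/(g**2 + g) + g*(1/17) = g/(g + g**2) + g/17 = g/17 + g/(g + g**2))
(-4579 + 6**4)*(V(44) - 3534) = (-4579 + 6**4)*((17 + 44 + 44**2)/(17*(1 + 44)) - 3534) = (-4579 + 1296)*((1/17)*(17 + 44 + 1936)/45 - 3534) = -3283*((1/17)*(1/45)*1997 - 3534) = -3283*(1997/765 - 3534) = -3283*(-2701513/765) = 8869067179/765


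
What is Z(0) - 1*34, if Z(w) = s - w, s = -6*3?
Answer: -52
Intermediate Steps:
s = -18
Z(w) = -18 - w
Z(0) - 1*34 = (-18 - 1*0) - 1*34 = (-18 + 0) - 34 = -18 - 34 = -52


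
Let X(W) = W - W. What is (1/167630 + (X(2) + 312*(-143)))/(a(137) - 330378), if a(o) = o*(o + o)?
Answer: 7478980079/49088769200 ≈ 0.15236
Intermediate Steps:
X(W) = 0
a(o) = 2*o² (a(o) = o*(2*o) = 2*o²)
(1/167630 + (X(2) + 312*(-143)))/(a(137) - 330378) = (1/167630 + (0 + 312*(-143)))/(2*137² - 330378) = (1/167630 + (0 - 44616))/(2*18769 - 330378) = (1/167630 - 44616)/(37538 - 330378) = -7478980079/167630/(-292840) = -7478980079/167630*(-1/292840) = 7478980079/49088769200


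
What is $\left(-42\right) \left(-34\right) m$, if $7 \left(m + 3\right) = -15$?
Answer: $-7344$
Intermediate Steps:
$m = - \frac{36}{7}$ ($m = -3 + \frac{1}{7} \left(-15\right) = -3 - \frac{15}{7} = - \frac{36}{7} \approx -5.1429$)
$\left(-42\right) \left(-34\right) m = \left(-42\right) \left(-34\right) \left(- \frac{36}{7}\right) = 1428 \left(- \frac{36}{7}\right) = -7344$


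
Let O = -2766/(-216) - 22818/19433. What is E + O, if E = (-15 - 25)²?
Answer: 1127477965/699588 ≈ 1611.6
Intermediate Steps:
O = 8137165/699588 (O = -2766*(-1/216) - 22818*1/19433 = 461/36 - 22818/19433 = 8137165/699588 ≈ 11.631)
E = 1600 (E = (-40)² = 1600)
E + O = 1600 + 8137165/699588 = 1127477965/699588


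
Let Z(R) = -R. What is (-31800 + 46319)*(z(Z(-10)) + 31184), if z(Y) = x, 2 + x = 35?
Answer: 453239623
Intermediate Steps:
x = 33 (x = -2 + 35 = 33)
z(Y) = 33
(-31800 + 46319)*(z(Z(-10)) + 31184) = (-31800 + 46319)*(33 + 31184) = 14519*31217 = 453239623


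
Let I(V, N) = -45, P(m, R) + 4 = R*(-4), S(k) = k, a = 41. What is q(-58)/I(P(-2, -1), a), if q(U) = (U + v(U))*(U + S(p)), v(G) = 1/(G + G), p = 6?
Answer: -29159/435 ≈ -67.032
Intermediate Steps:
P(m, R) = -4 - 4*R (P(m, R) = -4 + R*(-4) = -4 - 4*R)
v(G) = 1/(2*G)
q(U) = (6 + U)*(U + 1/(2*U)) (q(U) = (U + 1/(2*U))*(U + 6) = (U + 1/(2*U))*(6 + U) = (6 + U)*(U + 1/(2*U)))
q(-58)/I(P(-2, -1), a) = (½ + (-58)² + 3/(-58) + 6*(-58))/(-45) = (½ + 3364 + 3*(-1/58) - 348)*(-1/45) = (½ + 3364 - 3/58 - 348)*(-1/45) = (87477/29)*(-1/45) = -29159/435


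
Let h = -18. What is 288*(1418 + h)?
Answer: 403200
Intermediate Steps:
288*(1418 + h) = 288*(1418 - 18) = 288*1400 = 403200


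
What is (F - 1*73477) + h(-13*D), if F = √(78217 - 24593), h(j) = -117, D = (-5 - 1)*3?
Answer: -73594 + 2*√13406 ≈ -73362.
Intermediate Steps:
D = -18 (D = -6*3 = -18)
F = 2*√13406 (F = √53624 = 2*√13406 ≈ 231.57)
(F - 1*73477) + h(-13*D) = (2*√13406 - 1*73477) - 117 = (2*√13406 - 73477) - 117 = (-73477 + 2*√13406) - 117 = -73594 + 2*√13406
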